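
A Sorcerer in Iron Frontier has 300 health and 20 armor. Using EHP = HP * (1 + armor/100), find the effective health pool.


EHP = 300 * (1 + 20/100)
= 300 * (1 + 0.2)
= 300 * 1.2
= 360.0

360.0 EHP


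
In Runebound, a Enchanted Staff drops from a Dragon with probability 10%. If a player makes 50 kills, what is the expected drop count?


Expected drops = kills * (drop_rate / 100)
= 50 * (10 / 100)
= 50 * 0.1
= 5.0

5.0 drops


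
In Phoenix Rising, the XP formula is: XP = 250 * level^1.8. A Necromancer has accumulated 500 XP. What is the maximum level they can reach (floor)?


XP = 250 * level^1.8, so level = (XP / 250)^(1/1.8)
= (500 / 250)^(1/1.8)
= 2.0^0.5556
= 1.4697
Floor: level = 1

level 1


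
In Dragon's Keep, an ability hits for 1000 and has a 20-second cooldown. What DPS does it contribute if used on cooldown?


DPS = damage / cooldown
= 1000 / 20
= 50.00

50.00 DPS


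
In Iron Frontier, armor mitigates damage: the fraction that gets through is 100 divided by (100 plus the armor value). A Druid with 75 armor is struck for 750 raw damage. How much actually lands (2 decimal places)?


actual = 750 * 100 / (100 + 75)
= 750 * 100 / 175
= 75000 / 175
= 428.57

428.57 damage


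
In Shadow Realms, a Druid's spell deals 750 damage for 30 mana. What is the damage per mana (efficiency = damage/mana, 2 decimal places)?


Efficiency = damage / mana
= 750 / 30
= 25.00

25.00 dmg/mana


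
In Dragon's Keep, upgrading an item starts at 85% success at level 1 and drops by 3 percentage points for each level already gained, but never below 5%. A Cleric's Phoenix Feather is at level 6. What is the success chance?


raw_rate = 85 - 3 * (6 - 1)
= 85 - 3 * 5
= 85 - 15
= 70
Apply floor: max(70, 5) = 70%

70%


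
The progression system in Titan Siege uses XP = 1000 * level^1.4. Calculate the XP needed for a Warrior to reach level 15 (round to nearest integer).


XP = 1000 * level^1.4
Substitute level = 15:
XP = 1000 * 15^1.4
= 1000 * 44.3127
= 44313

44313 XP


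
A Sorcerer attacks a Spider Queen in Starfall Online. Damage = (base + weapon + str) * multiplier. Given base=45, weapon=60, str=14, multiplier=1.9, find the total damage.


Sum base + weapon + str = 45 + 60 + 14 = 119
Multiply by 1.9:
119 * 1.9 = 226.1

226.1 damage


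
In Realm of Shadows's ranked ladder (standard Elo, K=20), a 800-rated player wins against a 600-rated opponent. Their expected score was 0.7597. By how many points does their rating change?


Elo update: delta = K * (S - Ea), where S = 1 (wins)
S - Ea = 1 - 0.7597 = 0.2403
Rating change = 20 * 0.2403
= 4.81

4.81 rating points


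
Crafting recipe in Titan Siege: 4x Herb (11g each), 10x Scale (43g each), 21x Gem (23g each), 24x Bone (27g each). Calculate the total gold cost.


Cost breakdown:
  Herb: 4 * 11 = 44
  Scale: 10 * 43 = 430
  Gem: 21 * 23 = 483
  Bone: 24 * 27 = 648
Total = 44 + 430 + 483 + 648 = 1605

1605 gold


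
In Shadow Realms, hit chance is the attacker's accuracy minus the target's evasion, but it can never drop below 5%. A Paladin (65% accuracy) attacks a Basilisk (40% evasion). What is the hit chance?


accuracy - evasion = 65 - 40 = 25
Apply floor: max(25, 5) = 25
Hit chance = 25%

25%


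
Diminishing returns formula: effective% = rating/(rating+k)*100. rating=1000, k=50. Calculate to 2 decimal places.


effective% = rating / (rating + k) * 100
= 1000 / (1000 + 50) * 100
= 1000 / 1050 * 100
= 0.952381 * 100
= 95.24%

95.24%


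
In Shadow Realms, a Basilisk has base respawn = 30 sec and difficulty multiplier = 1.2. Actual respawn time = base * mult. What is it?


Respawn time = base * multiplier
= 30 * 1.2
= 36.0 seconds

36.0 seconds


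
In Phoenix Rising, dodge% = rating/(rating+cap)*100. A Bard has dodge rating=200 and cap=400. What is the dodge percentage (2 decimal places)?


dodge% = 200 / (200 + 400) * 100
= 200 / 600 * 100
= 0.333333 * 100
= 33.33%

33.33%


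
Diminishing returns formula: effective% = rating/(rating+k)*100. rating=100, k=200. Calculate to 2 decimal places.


effective% = rating / (rating + k) * 100
= 100 / (100 + 200) * 100
= 100 / 300 * 100
= 0.333333 * 100
= 33.33%

33.33%


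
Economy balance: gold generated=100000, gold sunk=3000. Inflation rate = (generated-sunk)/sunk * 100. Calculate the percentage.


Net gold = 100000 - 3000 = 97000
Inflation rate = net / sunk * 100 = 97000 / 3000 * 100
= 32.333333 * 100
= 3233.33%

3233.33%


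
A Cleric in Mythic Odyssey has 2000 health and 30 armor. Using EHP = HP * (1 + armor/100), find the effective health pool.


EHP = 2000 * (1 + 30/100)
= 2000 * (1 + 0.3)
= 2000 * 1.3
= 2600.0

2600.0 EHP


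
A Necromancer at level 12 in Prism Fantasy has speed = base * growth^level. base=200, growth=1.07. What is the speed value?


value = base * growth^level
= 200 * 1.07^12
= 200 * 2.252192
= 450.44

450.44 speed


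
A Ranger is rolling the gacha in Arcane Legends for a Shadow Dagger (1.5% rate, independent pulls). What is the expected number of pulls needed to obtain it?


Expected pulls for a geometric distribution = 1/p = 100 / rate%
= 100 / 1.5
= 66.67

66.67 pulls


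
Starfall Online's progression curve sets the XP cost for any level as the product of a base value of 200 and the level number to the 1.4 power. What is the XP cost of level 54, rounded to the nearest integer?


XP = 200 * level^1.4
Substitute level = 54:
XP = 200 * 54^1.4
= 200 * 266.2878
= 53258

53258 XP


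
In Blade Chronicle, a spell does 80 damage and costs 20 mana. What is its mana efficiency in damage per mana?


Efficiency = damage / mana
= 80 / 20
= 4.00

4.00 dmg/mana


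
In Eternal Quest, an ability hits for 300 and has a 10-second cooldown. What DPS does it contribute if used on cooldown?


DPS = damage / cooldown
= 300 / 10
= 30.00

30.00 DPS


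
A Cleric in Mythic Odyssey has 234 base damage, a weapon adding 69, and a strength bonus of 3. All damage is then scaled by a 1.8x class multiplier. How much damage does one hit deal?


Sum base + weapon + str = 234 + 69 + 3 = 306
Multiply by 1.8:
306 * 1.8 = 550.8

550.8 damage


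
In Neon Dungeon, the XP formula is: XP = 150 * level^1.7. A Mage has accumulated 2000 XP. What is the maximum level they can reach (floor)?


XP = 150 * level^1.7, so level = (XP / 150)^(1/1.7)
= (2000 / 150)^(1/1.7)
= 13.3333^0.5882
= 4.5891
Floor: level = 4

level 4


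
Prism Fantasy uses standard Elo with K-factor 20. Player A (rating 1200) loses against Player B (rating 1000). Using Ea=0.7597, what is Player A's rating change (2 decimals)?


Elo update: delta = K * (S - Ea), where S = 0 (loses)
S - Ea = 0 - 0.7597 = -0.7597
Rating change = 20 * -0.7597
= -15.19

-15.19 rating points


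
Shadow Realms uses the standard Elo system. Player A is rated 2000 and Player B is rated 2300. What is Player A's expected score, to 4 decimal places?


Elo expected score: Ea = 1/(1 + 10^((Rb-Ra)/400))
Rb - Ra = 2300 - 2000 = 300
(Rb-Ra)/400 = 300/400 = 0.75
10^0.75 = 5.623413
Ea = 1/(1 + 5.623413) = 1/6.623413 = 0.1510

0.1510


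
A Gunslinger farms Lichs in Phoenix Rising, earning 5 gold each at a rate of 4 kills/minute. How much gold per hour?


Gold per minute = 5 * 4 = 20
Gold per hour = 20 * 60 = 1200

1200 gold/hour


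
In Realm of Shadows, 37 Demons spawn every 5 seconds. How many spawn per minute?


Spawns per minute = count * (60 / interval)
= 37 * (60 / 5)
= 37 * 12.0
= 444.0

444.0 per minute


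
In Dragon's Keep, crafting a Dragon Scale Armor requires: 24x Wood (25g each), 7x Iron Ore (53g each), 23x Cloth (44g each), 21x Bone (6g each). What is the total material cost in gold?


Cost breakdown:
  Wood: 24 * 25 = 600
  Iron Ore: 7 * 53 = 371
  Cloth: 23 * 44 = 1012
  Bone: 21 * 6 = 126
Total = 600 + 371 + 1012 + 126 = 2109

2109 gold


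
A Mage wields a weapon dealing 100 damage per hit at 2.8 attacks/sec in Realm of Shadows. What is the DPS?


DPS = damage * attack_speed
= 100 * 2.8
= 280.0

280.0 DPS


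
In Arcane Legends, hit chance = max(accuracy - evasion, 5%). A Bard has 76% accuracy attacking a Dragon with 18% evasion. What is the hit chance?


accuracy - evasion = 76 - 18 = 58
Apply floor: max(58, 5) = 58
Hit chance = 58%

58%


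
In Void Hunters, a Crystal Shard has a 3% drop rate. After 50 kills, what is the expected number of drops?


Expected drops = kills * (drop_rate / 100)
= 50 * (3 / 100)
= 50 * 0.03
= 1.5

1.5 drops


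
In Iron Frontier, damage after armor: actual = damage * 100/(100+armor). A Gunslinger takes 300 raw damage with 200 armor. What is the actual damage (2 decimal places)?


actual = 300 * 100 / (100 + 200)
= 300 * 100 / 300
= 30000 / 300
= 100.00

100.00 damage


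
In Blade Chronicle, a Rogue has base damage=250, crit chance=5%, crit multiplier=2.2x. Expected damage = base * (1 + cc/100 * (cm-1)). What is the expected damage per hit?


E[dmg] = base * (1 + crit_chance * (crit_mult - 1))
cc as decimal = 5/100 = 0.05
cm - 1 = 2.2 - 1 = 1.2
Bonus factor = 0.05 * 1.2 = 0.06
Total multiplier = 1 + 0.06 = 1.06
Expected damage = 250 * 1.06 = 265.00

265.00 damage


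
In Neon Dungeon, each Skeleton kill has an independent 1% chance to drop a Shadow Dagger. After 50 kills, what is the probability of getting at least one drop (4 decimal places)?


P(at least one) = 1 - P(none) = 1 - (1-p)^n
p = 1/100 = 0.01
1 - p = 0.99
(1 - p)^50 = 0.99^50 = 0.605006
P(at least one) = 1 - 0.605006 = 0.3950

0.3950


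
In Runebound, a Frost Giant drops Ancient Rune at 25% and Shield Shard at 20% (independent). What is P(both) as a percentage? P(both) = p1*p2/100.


For independent events, P(both) = P(A) * P(B)
= 25% * 20%
= 500 / 100 %
= 5.0%

5.0%


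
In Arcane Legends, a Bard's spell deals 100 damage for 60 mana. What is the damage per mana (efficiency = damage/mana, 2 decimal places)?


Efficiency = damage / mana
= 100 / 60
= 1.67

1.67 dmg/mana


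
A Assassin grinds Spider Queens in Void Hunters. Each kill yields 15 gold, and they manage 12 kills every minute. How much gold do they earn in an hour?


Gold per minute = 15 * 12 = 180
Gold per hour = 180 * 60 = 10800

10800 gold/hour


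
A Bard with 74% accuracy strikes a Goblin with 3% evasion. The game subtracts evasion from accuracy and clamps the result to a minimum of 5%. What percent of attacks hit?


accuracy - evasion = 74 - 3 = 71
Apply floor: max(71, 5) = 71
Hit chance = 71%

71%


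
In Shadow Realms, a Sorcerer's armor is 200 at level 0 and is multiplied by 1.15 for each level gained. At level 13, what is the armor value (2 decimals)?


value = base * growth^level
= 200 * 1.15^13
= 200 * 6.152788
= 1230.56

1230.56 armor


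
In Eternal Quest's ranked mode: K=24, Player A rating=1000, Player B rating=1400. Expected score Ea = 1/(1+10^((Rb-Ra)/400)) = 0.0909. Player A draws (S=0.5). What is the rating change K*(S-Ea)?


Elo update: delta = K * (S - Ea), where S = 0.5 (draws)
S - Ea = 0.5 - 0.0909 = 0.4091
Rating change = 24 * 0.4091
= 9.82

9.82 rating points


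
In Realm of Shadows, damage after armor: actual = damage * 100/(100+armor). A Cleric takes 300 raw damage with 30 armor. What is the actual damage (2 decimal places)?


actual = 300 * 100 / (100 + 30)
= 300 * 100 / 130
= 30000 / 130
= 230.77

230.77 damage


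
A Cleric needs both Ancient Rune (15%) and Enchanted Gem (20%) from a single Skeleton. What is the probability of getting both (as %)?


For independent events, P(both) = P(A) * P(B)
= 15% * 20%
= 300 / 100 %
= 3.0%

3.0%


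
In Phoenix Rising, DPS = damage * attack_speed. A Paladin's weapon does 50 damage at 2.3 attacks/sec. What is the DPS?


DPS = damage * attack_speed
= 50 * 2.3
= 115.0

115.0 DPS


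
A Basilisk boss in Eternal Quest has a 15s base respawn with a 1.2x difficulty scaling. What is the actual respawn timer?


Respawn time = base * multiplier
= 15 * 1.2
= 18.0 seconds

18.0 seconds


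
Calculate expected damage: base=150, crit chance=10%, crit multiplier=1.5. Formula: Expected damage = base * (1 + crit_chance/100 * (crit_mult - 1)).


E[dmg] = base * (1 + crit_chance * (crit_mult - 1))
cc as decimal = 10/100 = 0.1
cm - 1 = 1.5 - 1 = 0.5
Bonus factor = 0.1 * 0.5 = 0.05
Total multiplier = 1 + 0.05 = 1.05
Expected damage = 150 * 1.05 = 157.50

157.50 damage


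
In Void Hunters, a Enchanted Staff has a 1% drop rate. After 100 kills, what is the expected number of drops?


Expected drops = kills * (drop_rate / 100)
= 100 * (1 / 100)
= 100 * 0.01
= 1.0

1.0 drops


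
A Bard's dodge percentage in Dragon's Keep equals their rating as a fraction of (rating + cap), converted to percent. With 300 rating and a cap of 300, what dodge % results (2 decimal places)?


dodge% = 300 / (300 + 300) * 100
= 300 / 600 * 100
= 0.5 * 100
= 50.00%

50.00%


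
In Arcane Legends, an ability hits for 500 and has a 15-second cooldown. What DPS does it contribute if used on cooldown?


DPS = damage / cooldown
= 500 / 15
= 33.33

33.33 DPS


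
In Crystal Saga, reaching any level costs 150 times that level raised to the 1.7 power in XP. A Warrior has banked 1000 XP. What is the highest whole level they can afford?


XP = 150 * level^1.7, so level = (XP / 150)^(1/1.7)
= (1000 / 150)^(1/1.7)
= 6.6667^0.5882
= 3.0525
Floor: level = 3

level 3


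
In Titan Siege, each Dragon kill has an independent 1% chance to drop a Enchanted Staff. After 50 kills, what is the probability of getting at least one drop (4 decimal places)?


P(at least one) = 1 - P(none) = 1 - (1-p)^n
p = 1/100 = 0.01
1 - p = 0.99
(1 - p)^50 = 0.99^50 = 0.605006
P(at least one) = 1 - 0.605006 = 0.3950

0.3950


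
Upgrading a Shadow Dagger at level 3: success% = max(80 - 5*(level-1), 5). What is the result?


raw_rate = 80 - 5 * (3 - 1)
= 80 - 5 * 2
= 80 - 10
= 70
Apply floor: max(70, 5) = 70%

70%


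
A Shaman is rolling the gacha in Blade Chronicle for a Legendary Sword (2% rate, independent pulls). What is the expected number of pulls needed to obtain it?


Expected pulls for a geometric distribution = 1/p = 100 / rate%
= 100 / 2
= 50.0

50.0 pulls


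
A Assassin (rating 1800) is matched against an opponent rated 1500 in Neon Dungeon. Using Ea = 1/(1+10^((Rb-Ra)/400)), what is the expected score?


Elo expected score: Ea = 1/(1 + 10^((Rb-Ra)/400))
Rb - Ra = 1500 - 1800 = -300
(Rb-Ra)/400 = -300/400 = -0.75
10^-0.75 = 0.177828
Ea = 1/(1 + 0.177828) = 1/1.177828 = 0.8490

0.8490


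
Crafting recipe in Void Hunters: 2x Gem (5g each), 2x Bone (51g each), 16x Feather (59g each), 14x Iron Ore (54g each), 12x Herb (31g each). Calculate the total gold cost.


Cost breakdown:
  Gem: 2 * 5 = 10
  Bone: 2 * 51 = 102
  Feather: 16 * 59 = 944
  Iron Ore: 14 * 54 = 756
  Herb: 12 * 31 = 372
Total = 10 + 102 + 944 + 756 + 372 = 2184

2184 gold


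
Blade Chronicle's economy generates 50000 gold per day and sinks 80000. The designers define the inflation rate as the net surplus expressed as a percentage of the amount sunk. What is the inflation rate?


Net gold = 50000 - 80000 = -30000
Inflation rate = net / sunk * 100 = -30000 / 80000 * 100
= -0.375 * 100
= -37.50%

-37.50%


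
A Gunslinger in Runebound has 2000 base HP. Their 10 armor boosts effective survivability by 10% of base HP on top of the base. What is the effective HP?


EHP = 2000 * (1 + 10/100)
= 2000 * (1 + 0.1)
= 2000 * 1.1
= 2200.0

2200.0 EHP


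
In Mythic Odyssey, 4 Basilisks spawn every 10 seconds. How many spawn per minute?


Spawns per minute = count * (60 / interval)
= 4 * (60 / 10)
= 4 * 6.0
= 24.0

24.0 per minute


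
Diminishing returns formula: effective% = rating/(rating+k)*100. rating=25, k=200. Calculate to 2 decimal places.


effective% = rating / (rating + k) * 100
= 25 / (25 + 200) * 100
= 25 / 225 * 100
= 0.111111 * 100
= 11.11%

11.11%


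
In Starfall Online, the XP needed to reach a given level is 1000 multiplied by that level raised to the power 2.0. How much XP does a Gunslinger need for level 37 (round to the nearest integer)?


XP = 1000 * level^2.0
Substitute level = 37:
XP = 1000 * 37^2.0
= 1000 * 1369.0
= 1369000

1369000 XP


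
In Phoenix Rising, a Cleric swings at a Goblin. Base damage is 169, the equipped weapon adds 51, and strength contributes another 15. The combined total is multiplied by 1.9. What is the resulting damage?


Sum base + weapon + str = 169 + 51 + 15 = 235
Multiply by 1.9:
235 * 1.9 = 446.5

446.5 damage


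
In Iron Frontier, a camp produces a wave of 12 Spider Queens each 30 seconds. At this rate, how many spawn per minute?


Spawns per minute = count * (60 / interval)
= 12 * (60 / 30)
= 12 * 2.0
= 24.0

24.0 per minute


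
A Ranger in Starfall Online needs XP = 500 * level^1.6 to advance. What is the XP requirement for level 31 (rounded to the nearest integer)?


XP = 500 * level^1.6
Substitute level = 31:
XP = 500 * 31^1.6
= 500 * 243.3205
= 121660

121660 XP


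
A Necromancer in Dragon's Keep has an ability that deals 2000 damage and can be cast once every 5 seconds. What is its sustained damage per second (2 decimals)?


DPS = damage / cooldown
= 2000 / 5
= 400.00

400.00 DPS


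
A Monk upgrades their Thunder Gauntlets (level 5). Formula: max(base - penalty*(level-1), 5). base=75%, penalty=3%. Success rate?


raw_rate = 75 - 3 * (5 - 1)
= 75 - 3 * 4
= 75 - 12
= 63
Apply floor: max(63, 5) = 63%

63%


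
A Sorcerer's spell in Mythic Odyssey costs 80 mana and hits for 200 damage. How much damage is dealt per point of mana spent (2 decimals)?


Efficiency = damage / mana
= 200 / 80
= 2.50

2.50 dmg/mana


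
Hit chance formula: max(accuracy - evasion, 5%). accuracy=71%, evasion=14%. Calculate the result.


accuracy - evasion = 71 - 14 = 57
Apply floor: max(57, 5) = 57
Hit chance = 57%

57%


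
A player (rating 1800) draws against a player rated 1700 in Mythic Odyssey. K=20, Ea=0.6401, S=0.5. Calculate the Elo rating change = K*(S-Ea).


Elo update: delta = K * (S - Ea), where S = 0.5 (draws)
S - Ea = 0.5 - 0.6401 = -0.1401
Rating change = 20 * -0.1401
= -2.80

-2.80 rating points


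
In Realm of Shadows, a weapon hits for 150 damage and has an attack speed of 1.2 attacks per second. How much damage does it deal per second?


DPS = damage * attack_speed
= 150 * 1.2
= 180.0

180.0 DPS


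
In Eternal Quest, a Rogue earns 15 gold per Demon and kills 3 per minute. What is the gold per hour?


Gold per minute = 15 * 3 = 45
Gold per hour = 45 * 60 = 2700

2700 gold/hour


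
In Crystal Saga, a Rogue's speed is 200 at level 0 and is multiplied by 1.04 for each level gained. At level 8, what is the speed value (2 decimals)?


value = base * growth^level
= 200 * 1.04^8
= 200 * 1.368569
= 273.71

273.71 speed


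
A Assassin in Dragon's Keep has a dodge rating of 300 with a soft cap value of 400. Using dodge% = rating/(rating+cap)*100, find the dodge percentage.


dodge% = 300 / (300 + 400) * 100
= 300 / 700 * 100
= 0.428571 * 100
= 42.86%

42.86%


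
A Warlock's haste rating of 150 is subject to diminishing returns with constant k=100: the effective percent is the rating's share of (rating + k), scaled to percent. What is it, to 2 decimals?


effective% = rating / (rating + k) * 100
= 150 / (150 + 100) * 100
= 150 / 250 * 100
= 0.6 * 100
= 60.00%

60.00%


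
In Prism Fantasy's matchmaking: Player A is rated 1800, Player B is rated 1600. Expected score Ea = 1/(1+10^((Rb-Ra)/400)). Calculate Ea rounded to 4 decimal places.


Elo expected score: Ea = 1/(1 + 10^((Rb-Ra)/400))
Rb - Ra = 1600 - 1800 = -200
(Rb-Ra)/400 = -200/400 = -0.5
10^-0.5 = 0.316228
Ea = 1/(1 + 0.316228) = 1/1.316228 = 0.7597

0.7597


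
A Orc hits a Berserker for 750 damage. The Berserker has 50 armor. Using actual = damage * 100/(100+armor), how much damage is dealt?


actual = 750 * 100 / (100 + 50)
= 750 * 100 / 150
= 75000 / 150
= 500.00

500.00 damage


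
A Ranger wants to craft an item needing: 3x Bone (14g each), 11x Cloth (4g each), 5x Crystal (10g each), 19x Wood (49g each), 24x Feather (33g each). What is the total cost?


Cost breakdown:
  Bone: 3 * 14 = 42
  Cloth: 11 * 4 = 44
  Crystal: 5 * 10 = 50
  Wood: 19 * 49 = 931
  Feather: 24 * 33 = 792
Total = 42 + 44 + 50 + 931 + 792 = 1859

1859 gold


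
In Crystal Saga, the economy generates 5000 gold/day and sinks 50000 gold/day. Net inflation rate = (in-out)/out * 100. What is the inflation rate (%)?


Net gold = 5000 - 50000 = -45000
Inflation rate = net / sunk * 100 = -45000 / 50000 * 100
= -0.9 * 100
= -90.00%

-90.00%


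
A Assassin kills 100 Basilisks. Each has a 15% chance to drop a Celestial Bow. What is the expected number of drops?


Expected drops = kills * (drop_rate / 100)
= 100 * (15 / 100)
= 100 * 0.15
= 15.0

15.0 drops


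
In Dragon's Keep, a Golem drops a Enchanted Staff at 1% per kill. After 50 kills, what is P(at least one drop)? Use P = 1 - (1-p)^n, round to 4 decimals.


P(at least one) = 1 - P(none) = 1 - (1-p)^n
p = 1/100 = 0.01
1 - p = 0.99
(1 - p)^50 = 0.99^50 = 0.605006
P(at least one) = 1 - 0.605006 = 0.3950

0.3950


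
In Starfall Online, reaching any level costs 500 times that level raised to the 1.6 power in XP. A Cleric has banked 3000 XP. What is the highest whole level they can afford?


XP = 500 * level^1.6, so level = (XP / 500)^(1/1.6)
= (3000 / 500)^(1/1.6)
= 6.0^0.625
= 3.0644
Floor: level = 3

level 3


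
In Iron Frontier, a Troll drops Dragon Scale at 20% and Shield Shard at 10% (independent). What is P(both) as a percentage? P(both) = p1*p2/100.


For independent events, P(both) = P(A) * P(B)
= 20% * 10%
= 200 / 100 %
= 2.0%

2.0%


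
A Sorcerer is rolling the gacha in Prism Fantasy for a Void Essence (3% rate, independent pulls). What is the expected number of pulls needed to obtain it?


Expected pulls for a geometric distribution = 1/p = 100 / rate%
= 100 / 3
= 33.33

33.33 pulls


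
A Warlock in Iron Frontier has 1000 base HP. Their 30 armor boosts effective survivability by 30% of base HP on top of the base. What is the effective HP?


EHP = 1000 * (1 + 30/100)
= 1000 * (1 + 0.3)
= 1000 * 1.3
= 1300.0

1300.0 EHP


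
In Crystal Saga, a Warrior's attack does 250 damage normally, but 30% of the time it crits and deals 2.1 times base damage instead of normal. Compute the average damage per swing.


E[dmg] = base * (1 + crit_chance * (crit_mult - 1))
cc as decimal = 30/100 = 0.3
cm - 1 = 2.1 - 1 = 1.1
Bonus factor = 0.3 * 1.1 = 0.33
Total multiplier = 1 + 0.33 = 1.33
Expected damage = 250 * 1.33 = 332.50

332.50 damage


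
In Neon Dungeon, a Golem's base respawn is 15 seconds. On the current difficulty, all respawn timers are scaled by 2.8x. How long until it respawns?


Respawn time = base * multiplier
= 15 * 2.8
= 42.0 seconds

42.0 seconds


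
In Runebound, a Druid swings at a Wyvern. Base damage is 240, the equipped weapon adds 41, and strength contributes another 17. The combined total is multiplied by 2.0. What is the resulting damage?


Sum base + weapon + str = 240 + 41 + 17 = 298
Multiply by 2.0:
298 * 2.0 = 596.0

596.0 damage


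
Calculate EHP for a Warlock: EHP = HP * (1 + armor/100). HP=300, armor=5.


EHP = 300 * (1 + 5/100)
= 300 * (1 + 0.05)
= 300 * 1.05
= 315.0

315.0 EHP


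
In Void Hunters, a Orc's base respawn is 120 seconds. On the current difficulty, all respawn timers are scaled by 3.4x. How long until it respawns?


Respawn time = base * multiplier
= 120 * 3.4
= 408.0 seconds

408.0 seconds


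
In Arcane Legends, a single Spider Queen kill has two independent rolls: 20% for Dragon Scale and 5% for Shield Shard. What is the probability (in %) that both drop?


For independent events, P(both) = P(A) * P(B)
= 20% * 5%
= 100 / 100 %
= 1.0%

1.0%


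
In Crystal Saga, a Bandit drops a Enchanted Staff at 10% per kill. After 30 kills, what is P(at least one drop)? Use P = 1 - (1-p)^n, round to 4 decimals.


P(at least one) = 1 - P(none) = 1 - (1-p)^n
p = 10/100 = 0.1
1 - p = 0.9
(1 - p)^30 = 0.9^30 = 0.042391
P(at least one) = 1 - 0.042391 = 0.9576

0.9576


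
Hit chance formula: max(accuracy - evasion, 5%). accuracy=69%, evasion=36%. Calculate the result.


accuracy - evasion = 69 - 36 = 33
Apply floor: max(33, 5) = 33
Hit chance = 33%

33%


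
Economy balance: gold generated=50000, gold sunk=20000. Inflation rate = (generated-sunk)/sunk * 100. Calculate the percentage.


Net gold = 50000 - 20000 = 30000
Inflation rate = net / sunk * 100 = 30000 / 20000 * 100
= 1.5 * 100
= 150.00%

150.00%


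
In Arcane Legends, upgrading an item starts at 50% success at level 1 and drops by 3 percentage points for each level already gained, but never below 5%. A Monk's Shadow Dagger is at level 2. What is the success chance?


raw_rate = 50 - 3 * (2 - 1)
= 50 - 3 * 1
= 50 - 3
= 47
Apply floor: max(47, 5) = 47%

47%


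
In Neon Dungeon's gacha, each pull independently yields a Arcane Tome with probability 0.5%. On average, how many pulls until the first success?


Expected pulls for a geometric distribution = 1/p = 100 / rate%
= 100 / 0.5
= 200.0

200.0 pulls


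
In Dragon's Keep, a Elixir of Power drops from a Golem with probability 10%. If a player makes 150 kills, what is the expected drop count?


Expected drops = kills * (drop_rate / 100)
= 150 * (10 / 100)
= 150 * 0.1
= 15.0

15.0 drops


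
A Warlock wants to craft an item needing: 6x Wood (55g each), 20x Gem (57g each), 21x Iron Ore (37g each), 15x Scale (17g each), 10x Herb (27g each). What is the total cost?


Cost breakdown:
  Wood: 6 * 55 = 330
  Gem: 20 * 57 = 1140
  Iron Ore: 21 * 37 = 777
  Scale: 15 * 17 = 255
  Herb: 10 * 27 = 270
Total = 330 + 1140 + 777 + 255 + 270 = 2772

2772 gold


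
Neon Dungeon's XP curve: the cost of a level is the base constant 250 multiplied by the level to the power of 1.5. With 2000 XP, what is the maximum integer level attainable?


XP = 250 * level^1.5, so level = (XP / 250)^(1/1.5)
= (2000 / 250)^(1/1.5)
= 8.0^0.6667
= 4.0
Floor: level = 4

level 4


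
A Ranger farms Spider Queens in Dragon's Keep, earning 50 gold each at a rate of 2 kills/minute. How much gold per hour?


Gold per minute = 50 * 2 = 100
Gold per hour = 100 * 60 = 6000

6000 gold/hour


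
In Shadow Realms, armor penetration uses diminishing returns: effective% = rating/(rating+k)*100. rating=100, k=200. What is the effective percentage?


effective% = rating / (rating + k) * 100
= 100 / (100 + 200) * 100
= 100 / 300 * 100
= 0.333333 * 100
= 33.33%

33.33%


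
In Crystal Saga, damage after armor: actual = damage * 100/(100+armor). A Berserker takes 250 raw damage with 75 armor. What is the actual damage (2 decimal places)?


actual = 250 * 100 / (100 + 75)
= 250 * 100 / 175
= 25000 / 175
= 142.86

142.86 damage


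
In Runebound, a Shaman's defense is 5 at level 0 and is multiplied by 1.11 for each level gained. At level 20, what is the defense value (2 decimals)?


value = base * growth^level
= 5 * 1.11^20
= 5 * 8.062312
= 40.31

40.31 defense


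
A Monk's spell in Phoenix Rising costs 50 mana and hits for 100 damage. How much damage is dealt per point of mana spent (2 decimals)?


Efficiency = damage / mana
= 100 / 50
= 2.00

2.00 dmg/mana


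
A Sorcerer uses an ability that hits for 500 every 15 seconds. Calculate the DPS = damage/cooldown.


DPS = damage / cooldown
= 500 / 15
= 33.33

33.33 DPS


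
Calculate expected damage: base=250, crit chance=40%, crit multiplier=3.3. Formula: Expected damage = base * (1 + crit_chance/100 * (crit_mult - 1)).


E[dmg] = base * (1 + crit_chance * (crit_mult - 1))
cc as decimal = 40/100 = 0.4
cm - 1 = 3.3 - 1 = 2.3
Bonus factor = 0.4 * 2.3 = 0.92
Total multiplier = 1 + 0.92 = 1.92
Expected damage = 250 * 1.92 = 480.00

480.00 damage


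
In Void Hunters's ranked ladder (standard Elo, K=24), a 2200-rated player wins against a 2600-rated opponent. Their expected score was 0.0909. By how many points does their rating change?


Elo update: delta = K * (S - Ea), where S = 1 (wins)
S - Ea = 1 - 0.0909 = 0.9091
Rating change = 24 * 0.9091
= 21.82

21.82 rating points


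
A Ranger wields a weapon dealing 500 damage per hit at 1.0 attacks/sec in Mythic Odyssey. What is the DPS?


DPS = damage * attack_speed
= 500 * 1.0
= 500.0

500.0 DPS


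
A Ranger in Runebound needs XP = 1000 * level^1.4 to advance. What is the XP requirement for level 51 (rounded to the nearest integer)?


XP = 1000 * level^1.4
Substitute level = 51:
XP = 1000 * 51^1.4
= 1000 * 245.8093
= 245809

245809 XP


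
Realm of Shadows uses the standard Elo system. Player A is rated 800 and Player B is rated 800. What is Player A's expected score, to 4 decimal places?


Elo expected score: Ea = 1/(1 + 10^((Rb-Ra)/400))
Rb - Ra = 800 - 800 = 0
(Rb-Ra)/400 = 0/400 = 0.0
10^0.0 = 1.0
Ea = 1/(1 + 1.0) = 1/2.0 = 0.5000

0.5000


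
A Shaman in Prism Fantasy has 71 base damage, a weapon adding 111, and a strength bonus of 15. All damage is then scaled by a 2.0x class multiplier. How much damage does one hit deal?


Sum base + weapon + str = 71 + 111 + 15 = 197
Multiply by 2.0:
197 * 2.0 = 394.0

394.0 damage


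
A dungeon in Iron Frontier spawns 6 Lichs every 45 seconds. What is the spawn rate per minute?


Spawns per minute = count * (60 / interval)
= 6 * (60 / 45)
= 6 * 1.3333
= 8.0

8.0 per minute


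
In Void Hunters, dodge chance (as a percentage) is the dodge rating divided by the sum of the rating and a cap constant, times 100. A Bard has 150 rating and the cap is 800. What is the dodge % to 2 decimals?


dodge% = 150 / (150 + 800) * 100
= 150 / 950 * 100
= 0.157895 * 100
= 15.79%

15.79%


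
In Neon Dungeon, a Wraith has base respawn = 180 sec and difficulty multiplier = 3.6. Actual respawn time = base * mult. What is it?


Respawn time = base * multiplier
= 180 * 3.6
= 648.0 seconds

648.0 seconds


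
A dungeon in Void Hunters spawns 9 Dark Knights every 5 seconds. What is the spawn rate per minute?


Spawns per minute = count * (60 / interval)
= 9 * (60 / 5)
= 9 * 12.0
= 108.0

108.0 per minute


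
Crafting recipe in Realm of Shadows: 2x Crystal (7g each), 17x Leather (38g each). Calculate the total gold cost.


Cost breakdown:
  Crystal: 2 * 7 = 14
  Leather: 17 * 38 = 646
Total = 14 + 646 = 660

660 gold


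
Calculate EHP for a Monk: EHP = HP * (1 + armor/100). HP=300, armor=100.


EHP = 300 * (1 + 100/100)
= 300 * (1 + 1.0)
= 300 * 2.0
= 600.0

600.0 EHP


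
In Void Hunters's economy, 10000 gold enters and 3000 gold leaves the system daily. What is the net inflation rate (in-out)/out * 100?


Net gold = 10000 - 3000 = 7000
Inflation rate = net / sunk * 100 = 7000 / 3000 * 100
= 2.333333 * 100
= 233.33%

233.33%


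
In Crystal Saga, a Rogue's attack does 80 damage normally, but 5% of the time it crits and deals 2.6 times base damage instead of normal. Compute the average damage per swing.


E[dmg] = base * (1 + crit_chance * (crit_mult - 1))
cc as decimal = 5/100 = 0.05
cm - 1 = 2.6 - 1 = 1.6
Bonus factor = 0.05 * 1.6 = 0.08
Total multiplier = 1 + 0.08 = 1.08
Expected damage = 80 * 1.08 = 86.40

86.40 damage


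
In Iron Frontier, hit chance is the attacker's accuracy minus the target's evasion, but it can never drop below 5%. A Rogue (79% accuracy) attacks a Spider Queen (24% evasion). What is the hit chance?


accuracy - evasion = 79 - 24 = 55
Apply floor: max(55, 5) = 55
Hit chance = 55%

55%


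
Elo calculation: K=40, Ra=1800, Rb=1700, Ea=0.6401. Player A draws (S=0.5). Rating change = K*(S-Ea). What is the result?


Elo update: delta = K * (S - Ea), where S = 0.5 (draws)
S - Ea = 0.5 - 0.6401 = -0.1401
Rating change = 40 * -0.1401
= -5.60

-5.60 rating points


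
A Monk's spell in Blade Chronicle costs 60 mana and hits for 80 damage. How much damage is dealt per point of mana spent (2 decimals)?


Efficiency = damage / mana
= 80 / 60
= 1.33

1.33 dmg/mana


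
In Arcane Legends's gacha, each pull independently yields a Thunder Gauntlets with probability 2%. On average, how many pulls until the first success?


Expected pulls for a geometric distribution = 1/p = 100 / rate%
= 100 / 2
= 50.0

50.0 pulls


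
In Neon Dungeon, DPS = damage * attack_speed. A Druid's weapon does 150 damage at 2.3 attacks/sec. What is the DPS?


DPS = damage * attack_speed
= 150 * 2.3
= 345.0

345.0 DPS


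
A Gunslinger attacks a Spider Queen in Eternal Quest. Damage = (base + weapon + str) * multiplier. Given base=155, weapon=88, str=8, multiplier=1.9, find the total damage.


Sum base + weapon + str = 155 + 88 + 8 = 251
Multiply by 1.9:
251 * 1.9 = 476.9

476.9 damage


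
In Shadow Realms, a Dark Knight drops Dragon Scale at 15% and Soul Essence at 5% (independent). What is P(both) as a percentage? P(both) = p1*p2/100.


For independent events, P(both) = P(A) * P(B)
= 15% * 5%
= 75 / 100 %
= 0.75%

0.75%


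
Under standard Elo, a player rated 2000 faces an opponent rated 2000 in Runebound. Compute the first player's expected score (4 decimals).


Elo expected score: Ea = 1/(1 + 10^((Rb-Ra)/400))
Rb - Ra = 2000 - 2000 = 0
(Rb-Ra)/400 = 0/400 = 0.0
10^0.0 = 1.0
Ea = 1/(1 + 1.0) = 1/2.0 = 0.5000

0.5000


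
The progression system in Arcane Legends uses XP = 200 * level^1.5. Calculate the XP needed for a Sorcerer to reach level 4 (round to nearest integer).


XP = 200 * level^1.5
Substitute level = 4:
XP = 200 * 4^1.5
= 200 * 8.0
= 1600

1600 XP


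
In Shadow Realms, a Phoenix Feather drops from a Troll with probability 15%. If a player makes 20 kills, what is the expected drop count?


Expected drops = kills * (drop_rate / 100)
= 20 * (15 / 100)
= 20 * 0.15
= 3.0

3.0 drops


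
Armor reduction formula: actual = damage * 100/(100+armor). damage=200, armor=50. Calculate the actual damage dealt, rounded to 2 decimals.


actual = 200 * 100 / (100 + 50)
= 200 * 100 / 150
= 20000 / 150
= 133.33

133.33 damage


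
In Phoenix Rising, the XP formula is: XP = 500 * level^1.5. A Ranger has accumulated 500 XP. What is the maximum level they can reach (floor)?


XP = 500 * level^1.5, so level = (XP / 500)^(1/1.5)
= (500 / 500)^(1/1.5)
= 1.0^0.6667
= 1.0
Floor: level = 1

level 1


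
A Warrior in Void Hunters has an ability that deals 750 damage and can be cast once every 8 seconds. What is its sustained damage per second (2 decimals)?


DPS = damage / cooldown
= 750 / 8
= 93.75

93.75 DPS


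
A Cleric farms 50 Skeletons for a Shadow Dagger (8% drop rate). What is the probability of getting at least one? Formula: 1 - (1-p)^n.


P(at least one) = 1 - P(none) = 1 - (1-p)^n
p = 8/100 = 0.08
1 - p = 0.92
(1 - p)^50 = 0.92^50 = 0.015466
P(at least one) = 1 - 0.015466 = 0.9845

0.9845


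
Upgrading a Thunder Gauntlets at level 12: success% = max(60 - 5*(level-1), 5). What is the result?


raw_rate = 60 - 5 * (12 - 1)
= 60 - 5 * 11
= 60 - 55
= 5
Apply floor: max(5, 5) = 5%

5%


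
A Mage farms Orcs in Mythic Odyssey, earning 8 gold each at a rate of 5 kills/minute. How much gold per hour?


Gold per minute = 8 * 5 = 40
Gold per hour = 40 * 60 = 2400

2400 gold/hour


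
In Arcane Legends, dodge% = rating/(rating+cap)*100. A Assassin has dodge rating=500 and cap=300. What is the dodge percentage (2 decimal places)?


dodge% = 500 / (500 + 300) * 100
= 500 / 800 * 100
= 0.625 * 100
= 62.50%

62.50%


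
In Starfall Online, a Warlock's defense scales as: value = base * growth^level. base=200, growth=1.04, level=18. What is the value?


value = base * growth^level
= 200 * 1.04^18
= 200 * 2.025817
= 405.16

405.16 defense


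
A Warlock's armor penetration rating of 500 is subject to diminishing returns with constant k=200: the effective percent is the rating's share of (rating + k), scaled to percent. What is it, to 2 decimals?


effective% = rating / (rating + k) * 100
= 500 / (500 + 200) * 100
= 500 / 700 * 100
= 0.714286 * 100
= 71.43%

71.43%


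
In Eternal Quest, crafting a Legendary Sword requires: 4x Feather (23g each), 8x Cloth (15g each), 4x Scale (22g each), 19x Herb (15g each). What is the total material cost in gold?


Cost breakdown:
  Feather: 4 * 23 = 92
  Cloth: 8 * 15 = 120
  Scale: 4 * 22 = 88
  Herb: 19 * 15 = 285
Total = 92 + 120 + 88 + 285 = 585

585 gold


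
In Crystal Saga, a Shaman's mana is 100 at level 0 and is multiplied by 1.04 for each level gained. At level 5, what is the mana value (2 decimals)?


value = base * growth^level
= 100 * 1.04^5
= 100 * 1.216653
= 121.67

121.67 mana


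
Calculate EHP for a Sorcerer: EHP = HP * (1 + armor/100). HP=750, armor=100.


EHP = 750 * (1 + 100/100)
= 750 * (1 + 1.0)
= 750 * 2.0
= 1500.0

1500.0 EHP


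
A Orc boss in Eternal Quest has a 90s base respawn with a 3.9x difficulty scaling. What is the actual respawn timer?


Respawn time = base * multiplier
= 90 * 3.9
= 351.0 seconds

351.0 seconds


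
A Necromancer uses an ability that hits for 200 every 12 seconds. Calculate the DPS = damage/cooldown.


DPS = damage / cooldown
= 200 / 12
= 16.67

16.67 DPS


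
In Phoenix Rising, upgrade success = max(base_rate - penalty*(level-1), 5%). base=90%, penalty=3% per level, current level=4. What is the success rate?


raw_rate = 90 - 3 * (4 - 1)
= 90 - 3 * 3
= 90 - 9
= 81
Apply floor: max(81, 5) = 81%

81%


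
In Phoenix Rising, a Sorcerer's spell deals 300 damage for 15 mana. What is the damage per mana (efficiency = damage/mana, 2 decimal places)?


Efficiency = damage / mana
= 300 / 15
= 20.00

20.00 dmg/mana


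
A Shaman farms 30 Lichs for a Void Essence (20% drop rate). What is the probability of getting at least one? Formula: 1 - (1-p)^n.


P(at least one) = 1 - P(none) = 1 - (1-p)^n
p = 20/100 = 0.2
1 - p = 0.8
(1 - p)^30 = 0.8^30 = 0.001238
P(at least one) = 1 - 0.001238 = 0.9988

0.9988


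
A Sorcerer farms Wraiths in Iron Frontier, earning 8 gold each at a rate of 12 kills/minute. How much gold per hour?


Gold per minute = 8 * 12 = 96
Gold per hour = 96 * 60 = 5760

5760 gold/hour


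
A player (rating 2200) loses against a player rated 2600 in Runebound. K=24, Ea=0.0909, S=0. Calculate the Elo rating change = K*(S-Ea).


Elo update: delta = K * (S - Ea), where S = 0 (loses)
S - Ea = 0 - 0.0909 = -0.0909
Rating change = 24 * -0.0909
= -2.18

-2.18 rating points


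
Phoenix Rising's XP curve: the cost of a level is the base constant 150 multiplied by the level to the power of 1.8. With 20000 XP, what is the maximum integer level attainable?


XP = 150 * level^1.8, so level = (XP / 150)^(1/1.8)
= (20000 / 150)^(1/1.8)
= 133.3333^0.5556
= 15.1538
Floor: level = 15

level 15


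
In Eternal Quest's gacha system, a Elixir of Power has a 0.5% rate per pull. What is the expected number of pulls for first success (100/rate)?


Expected pulls for a geometric distribution = 1/p = 100 / rate%
= 100 / 0.5
= 200.0

200.0 pulls


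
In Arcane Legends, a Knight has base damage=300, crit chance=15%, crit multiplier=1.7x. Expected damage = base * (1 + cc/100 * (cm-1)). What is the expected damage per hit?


E[dmg] = base * (1 + crit_chance * (crit_mult - 1))
cc as decimal = 15/100 = 0.15
cm - 1 = 1.7 - 1 = 0.7
Bonus factor = 0.15 * 0.7 = 0.105
Total multiplier = 1 + 0.105 = 1.105
Expected damage = 300 * 1.105 = 331.50

331.50 damage


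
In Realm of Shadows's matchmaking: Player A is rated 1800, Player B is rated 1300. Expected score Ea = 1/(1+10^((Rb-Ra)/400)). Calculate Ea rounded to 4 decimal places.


Elo expected score: Ea = 1/(1 + 10^((Rb-Ra)/400))
Rb - Ra = 1300 - 1800 = -500
(Rb-Ra)/400 = -500/400 = -1.25
10^-1.25 = 0.056234
Ea = 1/(1 + 0.056234) = 1/1.056234 = 0.9468

0.9468
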